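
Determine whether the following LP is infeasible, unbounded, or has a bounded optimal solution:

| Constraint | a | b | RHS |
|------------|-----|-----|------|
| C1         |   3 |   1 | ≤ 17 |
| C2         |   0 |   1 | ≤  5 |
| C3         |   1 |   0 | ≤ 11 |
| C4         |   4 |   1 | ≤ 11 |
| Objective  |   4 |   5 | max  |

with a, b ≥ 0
The point (1.5, 5) satisfies every constraint, so the LP is feasible; the constraints give a ≤ 11 and b ≤ 5, which with a, b ≥ 0 keep the feasible region inside a bounded box. A feasible, bounded LP attains a finite optimum at a vertex.

Evaluating z = 4a + 5b at each vertex:
  (0, 0): z = 0
  (2.75, 0): z = 11
  (1.5, 5): z = 31
  (0, 5): z = 25

Bounded optimum: z* = 31 at (1.5, 5).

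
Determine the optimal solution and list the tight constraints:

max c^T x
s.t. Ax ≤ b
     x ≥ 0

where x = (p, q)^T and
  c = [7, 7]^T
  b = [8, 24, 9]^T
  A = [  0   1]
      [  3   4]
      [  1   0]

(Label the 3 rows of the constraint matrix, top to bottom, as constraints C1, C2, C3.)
Optimal: p = 8, q = 0
Slack at optimum:
  C1: slack = 8
  C2: slack = 0 (binding)
  C3: slack = 1
  p ≥ 0: p = 8
  q ≥ 0: q = 0 (binding)
Binding constraints: C2, q ≥ 0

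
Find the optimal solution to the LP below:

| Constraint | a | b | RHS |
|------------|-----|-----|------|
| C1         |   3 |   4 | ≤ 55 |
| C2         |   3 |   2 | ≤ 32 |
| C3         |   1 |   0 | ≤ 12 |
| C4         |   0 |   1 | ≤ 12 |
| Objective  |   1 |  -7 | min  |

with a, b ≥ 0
Each vertex is the intersection of two constraint boundaries that also satisfies all remaining constraints:
  a = 0 and b = 0 → (0, 0)
  3a + 2b = 32 and b = 0 → (10.67, 0)
  3a + 4b = 55 and 3a + 2b = 32 → (3, 11.5)
  3a + 4b = 55 and b = 12 → (2.333, 12)
  b = 12 and a = 0 → (0, 12)

Evaluating z = a - 7b at each vertex:
  (0, 0): z = 0
  (10.67, 0): z = 10.67
  (3, 11.5): z = -77.5
  (2.333, 12): z = -81.67
  (0, 12): z = -84

The minimum is at (0, 12) with z = -84.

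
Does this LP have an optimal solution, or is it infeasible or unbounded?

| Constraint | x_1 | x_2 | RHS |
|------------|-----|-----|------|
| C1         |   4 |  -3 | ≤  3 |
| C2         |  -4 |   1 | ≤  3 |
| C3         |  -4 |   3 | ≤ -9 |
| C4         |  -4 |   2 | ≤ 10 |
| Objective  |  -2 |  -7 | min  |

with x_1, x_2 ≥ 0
C1 requires 4x_1 - 3x_2 ≤ 3, while C3 (-4x_1 + 3x_2 ≤ -9) is equivalent to 4x_1 - 3x_2 ≥ 9. Together they would need 9 ≤ 4x_1 - 3x_2 ≤ 3, which is impossible since 9 > 3. No point satisfies all constraints.

Infeasible: no point satisfies all constraints simultaneously.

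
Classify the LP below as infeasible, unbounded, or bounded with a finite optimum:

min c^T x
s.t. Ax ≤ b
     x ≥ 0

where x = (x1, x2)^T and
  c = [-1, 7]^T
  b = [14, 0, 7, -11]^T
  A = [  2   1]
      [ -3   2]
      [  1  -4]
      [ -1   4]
One constraint requires x1 - 4x2 ≤ 7, while the constraint -x1 + 4x2 ≤ -11 is equivalent to x1 - 4x2 ≥ 11. Together they would need 11 ≤ x1 - 4x2 ≤ 7, which is impossible since 11 > 7. No point satisfies all constraints.

The feasible region is empty; the LP is infeasible.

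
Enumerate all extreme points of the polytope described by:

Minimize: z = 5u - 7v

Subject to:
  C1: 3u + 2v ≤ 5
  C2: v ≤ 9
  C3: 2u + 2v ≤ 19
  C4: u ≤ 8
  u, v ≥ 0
Each vertex is the intersection of two constraint boundaries that also satisfies all remaining constraints:
  u = 0 and v = 0 → (0, 0)
  3u + 2v = 5 and v = 0 → (1.667, 0)
  3u + 2v = 5 and u = 0 → (0, 2.5)

Vertices: (0, 0), (1.667, 0), (0, 2.5)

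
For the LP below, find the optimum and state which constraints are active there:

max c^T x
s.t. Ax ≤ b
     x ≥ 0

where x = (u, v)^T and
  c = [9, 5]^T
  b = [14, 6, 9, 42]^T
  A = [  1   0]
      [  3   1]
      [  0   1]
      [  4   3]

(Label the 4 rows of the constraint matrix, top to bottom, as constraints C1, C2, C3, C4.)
Optimal: u = 0, v = 6
Slack at optimum:
  C1: slack = 14
  C2: slack = 0 (binding)
  C3: slack = 3
  C4: slack = 24
  u ≥ 0: u = 0 (binding)
  v ≥ 0: v = 6
Binding constraints: C2, u ≥ 0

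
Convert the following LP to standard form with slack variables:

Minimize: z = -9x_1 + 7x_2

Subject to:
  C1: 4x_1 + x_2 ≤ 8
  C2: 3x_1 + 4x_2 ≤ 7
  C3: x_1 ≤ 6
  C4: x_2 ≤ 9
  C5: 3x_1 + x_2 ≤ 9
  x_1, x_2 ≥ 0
min z = -9x_1 + 7x_2

s.t.
  4x_1 + x_2 + s1 = 8
  3x_1 + 4x_2 + s2 = 7
  x_1 + s3 = 6
  x_2 + s4 = 9
  3x_1 + x_2 + s5 = 9
  x_1, x_2, s1, s2, s3, s4, s5 ≥ 0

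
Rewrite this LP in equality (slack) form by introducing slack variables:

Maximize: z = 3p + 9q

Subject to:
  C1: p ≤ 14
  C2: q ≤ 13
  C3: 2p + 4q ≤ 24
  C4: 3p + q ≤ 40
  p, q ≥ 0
max z = 3p + 9q

s.t.
  p + s1 = 14
  q + s2 = 13
  2p + 4q + s3 = 24
  3p + q + s4 = 40
  p, q, s1, s2, s3, s4 ≥ 0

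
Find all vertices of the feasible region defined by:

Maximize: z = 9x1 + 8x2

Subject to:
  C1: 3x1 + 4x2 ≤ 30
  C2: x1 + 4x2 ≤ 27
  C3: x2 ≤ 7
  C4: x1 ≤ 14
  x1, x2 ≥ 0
Each vertex is the intersection of two constraint boundaries that also satisfies all remaining constraints:
  x1 = 0 and x2 = 0 → (0, 0)
  3x1 + 4x2 = 30 and x2 = 0 → (10, 0)
  3x1 + 4x2 = 30 and x1 + 4x2 = 27 → (1.5, 6.375)
  x1 + 4x2 = 27 and x1 = 0 → (0, 6.75)

Vertices: (0, 0), (10, 0), (1.5, 6.375), (0, 6.75)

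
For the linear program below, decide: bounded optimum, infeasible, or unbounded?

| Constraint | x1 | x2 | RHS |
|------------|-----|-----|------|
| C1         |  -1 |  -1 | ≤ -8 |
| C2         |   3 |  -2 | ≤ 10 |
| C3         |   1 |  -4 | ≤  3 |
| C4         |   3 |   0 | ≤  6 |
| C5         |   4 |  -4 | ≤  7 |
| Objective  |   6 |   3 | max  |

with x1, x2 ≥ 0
Feasible point: (0, 8) satisfies every constraint, so the LP is feasible.
Direction d = (0, 1): for each constraint row a, a·d ≤ 0 —
  (-1)(0) + (-1)(1) = -1 ≤ 0
  (3)(0) + (-2)(1) = -2 ≤ 0
  (1)(0) + (-4)(1) = -4 ≤ 0
  (3)(0) + (0)(1) = 0 ≤ 0
  (4)(0) + (-4)(1) = -4 ≤ 0
and d ≥ 0, so (0, 8) + t·d stays feasible for every t ≥ 0. Along this ray z = 6x1 + 3x2 changes by 3 per unit t, so z → +∞.

Unbounded: there is a feasible ray along which z → +∞.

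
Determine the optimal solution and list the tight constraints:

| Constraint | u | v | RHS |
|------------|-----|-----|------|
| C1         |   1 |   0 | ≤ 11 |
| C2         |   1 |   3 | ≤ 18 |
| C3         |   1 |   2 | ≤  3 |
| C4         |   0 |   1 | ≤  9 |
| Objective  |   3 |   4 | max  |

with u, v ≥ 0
Optimal: u = 3, v = 0
Slack at optimum:
  C1: slack = 8
  C2: slack = 15
  C3: slack = 0 (binding)
  C4: slack = 9
  u ≥ 0: u = 3
  v ≥ 0: v = 0 (binding)
Binding constraints: C3, v ≥ 0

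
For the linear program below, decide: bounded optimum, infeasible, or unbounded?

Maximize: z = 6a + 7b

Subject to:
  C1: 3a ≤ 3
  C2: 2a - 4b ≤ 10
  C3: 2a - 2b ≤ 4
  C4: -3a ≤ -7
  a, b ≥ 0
C1 requires 3a ≤ 3, while C4 (-3a ≤ -7) is equivalent to 3a ≥ 7. Together they would need 7 ≤ 3a ≤ 3, which is impossible since 7 > 3. No point satisfies all constraints.

Infeasible — the constraint set is empty.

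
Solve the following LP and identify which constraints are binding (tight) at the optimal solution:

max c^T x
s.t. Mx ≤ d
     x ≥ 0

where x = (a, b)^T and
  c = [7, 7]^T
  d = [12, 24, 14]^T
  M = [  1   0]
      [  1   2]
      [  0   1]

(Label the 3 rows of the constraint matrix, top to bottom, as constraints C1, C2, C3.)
Optimal: a = 12, b = 6
Slack at optimum:
  C1: slack = 0 (binding)
  C2: slack = 0 (binding)
  C3: slack = 8
  a ≥ 0: a = 12
  b ≥ 0: b = 6
Binding constraints: C1, C2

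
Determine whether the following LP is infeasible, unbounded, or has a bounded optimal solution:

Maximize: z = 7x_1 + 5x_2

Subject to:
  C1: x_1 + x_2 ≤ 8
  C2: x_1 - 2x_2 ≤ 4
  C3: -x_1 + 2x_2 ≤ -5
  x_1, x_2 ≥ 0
C2 requires x_1 - 2x_2 ≤ 4, while C3 (-x_1 + 2x_2 ≤ -5) is equivalent to x_1 - 2x_2 ≥ 5. Together they would need 5 ≤ x_1 - 2x_2 ≤ 4, which is impossible since 5 > 4. No point satisfies all constraints.

The feasible region is empty; the LP is infeasible.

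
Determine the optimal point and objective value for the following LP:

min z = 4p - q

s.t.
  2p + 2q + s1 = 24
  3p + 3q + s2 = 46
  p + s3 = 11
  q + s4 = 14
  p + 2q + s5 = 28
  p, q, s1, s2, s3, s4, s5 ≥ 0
p = 0, q = 12, z = -12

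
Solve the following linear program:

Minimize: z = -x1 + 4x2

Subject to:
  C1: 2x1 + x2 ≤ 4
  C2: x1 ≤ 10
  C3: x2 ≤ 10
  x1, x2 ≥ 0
Each vertex is the intersection of two constraint boundaries that also satisfies all remaining constraints:
  x1 = 0 and x2 = 0 → (0, 0)
  2x1 + x2 = 4 and x2 = 0 → (2, 0)
  2x1 + x2 = 4 and x1 = 0 → (0, 4)

Evaluating z = -x1 + 4x2 at each vertex:
  (0, 0): z = 0
  (2, 0): z = -2
  (0, 4): z = 16

The minimum is at (2, 0) with z = -2.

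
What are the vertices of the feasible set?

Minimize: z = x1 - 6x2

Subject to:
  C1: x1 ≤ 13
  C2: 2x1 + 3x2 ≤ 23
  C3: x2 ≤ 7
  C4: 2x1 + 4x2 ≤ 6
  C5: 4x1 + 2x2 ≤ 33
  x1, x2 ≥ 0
Each vertex is the intersection of two constraint boundaries that also satisfies all remaining constraints:
  x1 = 0 and x2 = 0 → (0, 0)
  2x1 + 4x2 = 6 and x2 = 0 → (3, 0)
  2x1 + 4x2 = 6 and x1 = 0 → (0, 1.5)

Vertices: (0, 0), (3, 0), (0, 1.5)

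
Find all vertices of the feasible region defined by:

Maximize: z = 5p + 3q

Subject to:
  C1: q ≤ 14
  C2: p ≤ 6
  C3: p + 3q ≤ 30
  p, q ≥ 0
Each vertex is the intersection of two constraint boundaries that also satisfies all remaining constraints:
  p = 0 and q = 0 → (0, 0)
  p = 6 and q = 0 → (6, 0)
  p = 6 and p + 3q = 30 → (6, 8)
  p + 3q = 30 and p = 0 → (0, 10)

Vertices: (0, 0), (6, 0), (6, 8), (0, 10)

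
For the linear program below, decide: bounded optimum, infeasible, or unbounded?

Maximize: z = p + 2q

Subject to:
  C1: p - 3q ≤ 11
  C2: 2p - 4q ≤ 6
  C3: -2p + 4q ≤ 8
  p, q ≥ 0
Feasible point: (0, 0) satisfies every constraint, so the LP is feasible.
Direction d = (2, 1): for each constraint row a, a·d ≤ 0 —
  (1)(2) + (-3)(1) = -1 ≤ 0
  (2)(2) + (-4)(1) = 0 ≤ 0
  (-2)(2) + (4)(1) = 0 ≤ 0
and d ≥ 0, so (0, 0) + t·d stays feasible for every t ≥ 0. Along this ray z = p + 2q changes by 4 per unit t, so z → +∞.

Unbounded: there is a feasible ray along which z → +∞.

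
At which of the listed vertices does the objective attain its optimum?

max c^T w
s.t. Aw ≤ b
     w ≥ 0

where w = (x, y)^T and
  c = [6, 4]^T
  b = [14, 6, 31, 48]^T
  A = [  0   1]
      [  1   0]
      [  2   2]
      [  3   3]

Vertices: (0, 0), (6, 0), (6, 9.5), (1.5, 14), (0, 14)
(6, 9.5) with z = 74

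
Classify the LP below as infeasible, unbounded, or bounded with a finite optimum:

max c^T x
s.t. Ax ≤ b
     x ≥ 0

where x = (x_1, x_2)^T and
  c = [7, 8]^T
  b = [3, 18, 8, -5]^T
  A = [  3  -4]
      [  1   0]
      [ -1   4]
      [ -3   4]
One constraint requires 3x_1 - 4x_2 ≤ 3, while the constraint -3x_1 + 4x_2 ≤ -5 is equivalent to 3x_1 - 4x_2 ≥ 5. Together they would need 5 ≤ 3x_1 - 4x_2 ≤ 3, which is impossible since 5 > 3. No point satisfies all constraints.

Infeasible — the constraint set is empty.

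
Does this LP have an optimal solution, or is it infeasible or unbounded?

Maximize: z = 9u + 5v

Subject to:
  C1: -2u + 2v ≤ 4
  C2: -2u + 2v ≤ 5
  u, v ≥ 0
Feasible point: (0, 0) satisfies every constraint, so the LP is feasible.
Direction d = (1, 0): for each constraint row a, a·d ≤ 0 —
  (-2)(1) + (2)(0) = -2 ≤ 0
  (-2)(1) + (2)(0) = -2 ≤ 0
and d ≥ 0, so (0, 0) + t·d stays feasible for every t ≥ 0. Along this ray z = 9u + 5v changes by 9 per unit t, so z → +∞.

The LP is unbounded; z can be made arbitrarily large.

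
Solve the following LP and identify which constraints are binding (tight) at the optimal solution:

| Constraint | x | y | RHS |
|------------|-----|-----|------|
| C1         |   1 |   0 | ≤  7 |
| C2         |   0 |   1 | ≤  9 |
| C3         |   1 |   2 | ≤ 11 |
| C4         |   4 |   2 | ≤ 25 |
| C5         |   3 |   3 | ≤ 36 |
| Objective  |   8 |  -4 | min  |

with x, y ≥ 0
Optimal: x = 0, y = 5.5
Slack at optimum:
  C1: slack = 7
  C2: slack = 3.5
  C3: slack = 0 (binding)
  C4: slack = 14
  C5: slack = 19.5
  x ≥ 0: x = 0 (binding)
  y ≥ 0: y = 5.5
Binding constraints: C3, x ≥ 0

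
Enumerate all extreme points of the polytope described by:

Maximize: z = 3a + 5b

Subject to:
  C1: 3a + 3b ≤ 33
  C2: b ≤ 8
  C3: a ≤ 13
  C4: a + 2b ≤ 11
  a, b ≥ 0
Each vertex is the intersection of two constraint boundaries that also satisfies all remaining constraints:
  a = 0 and b = 0 → (0, 0)
  3a + 3b = 33 and a + 2b = 11 → (11, 0)
  a + 2b = 11 and a = 0 → (0, 5.5)

Vertices: (0, 0), (11, 0), (0, 5.5)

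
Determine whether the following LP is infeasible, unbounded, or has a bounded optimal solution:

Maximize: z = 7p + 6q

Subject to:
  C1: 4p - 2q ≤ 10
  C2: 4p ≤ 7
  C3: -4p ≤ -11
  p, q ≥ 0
C2 requires 4p ≤ 7, while C3 (-4p ≤ -11) is equivalent to 4p ≥ 11. Together they would need 11 ≤ 4p ≤ 7, which is impossible since 11 > 7. No point satisfies all constraints.

The feasible region is empty; the LP is infeasible.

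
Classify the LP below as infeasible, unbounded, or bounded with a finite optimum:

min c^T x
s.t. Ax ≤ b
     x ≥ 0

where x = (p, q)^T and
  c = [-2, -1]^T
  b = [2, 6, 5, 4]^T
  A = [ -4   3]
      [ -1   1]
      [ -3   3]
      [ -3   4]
Feasible point: (0, 0) satisfies every constraint, so the LP is feasible.
Direction d = (1, 0): for each constraint row a, a·d ≤ 0 —
  (-4)(1) + (3)(0) = -4 ≤ 0
  (-1)(1) + (1)(0) = -1 ≤ 0
  (-3)(1) + (3)(0) = -3 ≤ 0
  (-3)(1) + (4)(0) = -3 ≤ 0
and d ≥ 0, so (0, 0) + t·d stays feasible for every t ≥ 0. Along this ray z = -2p - q changes by -2 per unit t, so z → −∞.

The LP is unbounded; z can be made arbitrarily small.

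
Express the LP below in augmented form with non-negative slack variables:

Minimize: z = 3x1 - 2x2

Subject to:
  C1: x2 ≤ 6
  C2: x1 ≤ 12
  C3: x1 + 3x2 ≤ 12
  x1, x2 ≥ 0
min z = 3x1 - 2x2

s.t.
  x2 + s1 = 6
  x1 + s2 = 12
  x1 + 3x2 + s3 = 12
  x1, x2, s1, s2, s3 ≥ 0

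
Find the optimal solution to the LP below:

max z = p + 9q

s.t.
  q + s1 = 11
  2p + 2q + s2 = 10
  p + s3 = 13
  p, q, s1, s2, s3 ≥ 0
Each vertex is the intersection of two constraint boundaries that also satisfies all remaining constraints:
  p = 0 and q = 0 → (0, 0)
  2p + 2q = 10 and q = 0 → (5, 0)
  2p + 2q = 10 and p = 0 → (0, 5)

Evaluating z = p + 9q at each vertex:
  (0, 0): z = 0
  (5, 0): z = 5
  (0, 5): z = 45

The maximum is at (0, 5) with z = 45.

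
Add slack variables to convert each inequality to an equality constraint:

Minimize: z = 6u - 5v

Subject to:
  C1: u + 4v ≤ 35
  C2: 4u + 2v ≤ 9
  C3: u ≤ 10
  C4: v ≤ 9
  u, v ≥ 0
min z = 6u - 5v

s.t.
  u + 4v + s1 = 35
  4u + 2v + s2 = 9
  u + s3 = 10
  v + s4 = 9
  u, v, s1, s2, s3, s4 ≥ 0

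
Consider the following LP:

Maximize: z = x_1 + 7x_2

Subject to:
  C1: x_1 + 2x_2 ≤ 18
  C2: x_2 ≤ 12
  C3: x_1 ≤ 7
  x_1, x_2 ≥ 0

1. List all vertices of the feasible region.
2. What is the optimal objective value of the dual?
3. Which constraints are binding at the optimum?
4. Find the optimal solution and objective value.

1. (0, 0), (7, 0), (7, 5.5), (0, 9)
2. 63 (by strong duality, equal to the primal optimum)
3. C1, x_1 ≥ 0
4. x_1 = 0, x_2 = 9, z = 63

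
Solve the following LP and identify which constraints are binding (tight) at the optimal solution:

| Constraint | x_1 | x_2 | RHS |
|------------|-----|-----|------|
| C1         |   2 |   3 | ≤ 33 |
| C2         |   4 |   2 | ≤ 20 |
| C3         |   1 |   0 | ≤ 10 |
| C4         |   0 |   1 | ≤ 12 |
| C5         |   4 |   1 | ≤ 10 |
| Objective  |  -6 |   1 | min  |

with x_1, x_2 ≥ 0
Optimal: x_1 = 2.5, x_2 = 0
Slack at optimum:
  C1: slack = 28
  C2: slack = 10
  C3: slack = 7.5
  C4: slack = 12
  C5: slack = 0 (binding)
  x_1 ≥ 0: x_1 = 2.5
  x_2 ≥ 0: x_2 = 0 (binding)
Binding constraints: C5, x_2 ≥ 0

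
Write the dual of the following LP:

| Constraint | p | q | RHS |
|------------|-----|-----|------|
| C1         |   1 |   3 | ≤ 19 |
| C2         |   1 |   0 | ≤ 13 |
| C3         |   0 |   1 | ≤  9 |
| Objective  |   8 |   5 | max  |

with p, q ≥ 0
Minimize: z = 19y1 + 13y2 + 9y3

Subject to:
  C1: -y1 - y2 ≤ -8
  C2: -3y1 - y3 ≤ -5
  y1, y2, y3 ≥ 0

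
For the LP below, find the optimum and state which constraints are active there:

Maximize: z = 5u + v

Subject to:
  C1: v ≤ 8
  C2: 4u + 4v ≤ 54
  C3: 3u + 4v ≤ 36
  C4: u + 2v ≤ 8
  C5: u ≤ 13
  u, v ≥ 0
Optimal: u = 8, v = 0
Slack at optimum:
  C1: slack = 8
  C2: slack = 22
  C3: slack = 12
  C4: slack = 0 (binding)
  C5: slack = 5
  u ≥ 0: u = 8
  v ≥ 0: v = 0 (binding)
Binding constraints: C4, v ≥ 0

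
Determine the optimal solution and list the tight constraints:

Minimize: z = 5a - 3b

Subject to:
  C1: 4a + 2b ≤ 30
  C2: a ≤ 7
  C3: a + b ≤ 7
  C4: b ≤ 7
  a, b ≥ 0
Optimal: a = 0, b = 7
Slack at optimum:
  C1: slack = 16
  C2: slack = 7
  C3: slack = 0 (binding)
  C4: slack = 0 (binding)
  a ≥ 0: a = 0 (binding)
  b ≥ 0: b = 7
Binding constraints: C3, C4, a ≥ 0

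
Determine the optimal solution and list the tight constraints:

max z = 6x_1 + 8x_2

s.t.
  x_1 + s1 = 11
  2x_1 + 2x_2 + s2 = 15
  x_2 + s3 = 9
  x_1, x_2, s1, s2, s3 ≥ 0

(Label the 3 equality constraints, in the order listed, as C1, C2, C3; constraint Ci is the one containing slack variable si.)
Optimal: x_1 = 0, x_2 = 7.5
Binding: C2, x_1 ≥ 0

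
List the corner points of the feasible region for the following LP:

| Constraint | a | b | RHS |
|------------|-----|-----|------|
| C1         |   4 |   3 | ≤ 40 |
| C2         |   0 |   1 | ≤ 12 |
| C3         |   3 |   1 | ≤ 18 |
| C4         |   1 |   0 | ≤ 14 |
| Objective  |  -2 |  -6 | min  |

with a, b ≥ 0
Each vertex is the intersection of two constraint boundaries that also satisfies all remaining constraints:
  a = 0 and b = 0 → (0, 0)
  3a + b = 18 and b = 0 → (6, 0)
  4a + 3b = 40 and 3a + b = 18 → (2.8, 9.6)
  4a + 3b = 40 and b = 12 → (1, 12)
  b = 12 and a = 0 → (0, 12)

Vertices: (0, 0), (6, 0), (2.8, 9.6), (1, 12), (0, 12)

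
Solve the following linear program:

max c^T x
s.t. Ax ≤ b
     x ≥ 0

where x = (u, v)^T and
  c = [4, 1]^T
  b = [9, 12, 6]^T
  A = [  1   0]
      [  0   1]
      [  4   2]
Each vertex is the intersection of two constraint boundaries that also satisfies all remaining constraints:
  u = 0 and v = 0 → (0, 0)
  4u + 2v = 6 and v = 0 → (1.5, 0)
  4u + 2v = 6 and u = 0 → (0, 3)

Evaluating z = 4u + v at each vertex:
  (0, 0): z = 0
  (1.5, 0): z = 6
  (0, 3): z = 3

The maximum is at (1.5, 0) with z = 6.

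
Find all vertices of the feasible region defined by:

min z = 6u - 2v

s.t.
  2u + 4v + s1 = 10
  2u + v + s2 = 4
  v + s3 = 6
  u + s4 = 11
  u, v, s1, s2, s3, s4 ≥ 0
Each vertex is the intersection of two constraint boundaries that also satisfies all remaining constraints:
  u = 0 and v = 0 → (0, 0)
  2u + v = 4 and v = 0 → (2, 0)
  2u + 4v = 10 and 2u + v = 4 → (1, 2)
  2u + 4v = 10 and u = 0 → (0, 2.5)

Vertices: (0, 0), (2, 0), (1, 2), (0, 2.5)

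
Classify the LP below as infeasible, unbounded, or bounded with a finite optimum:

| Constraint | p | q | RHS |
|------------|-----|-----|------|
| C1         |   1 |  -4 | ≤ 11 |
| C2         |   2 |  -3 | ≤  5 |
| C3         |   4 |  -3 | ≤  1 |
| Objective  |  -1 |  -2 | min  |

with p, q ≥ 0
Feasible point: (0, 0) satisfies every constraint, so the LP is feasible.
Direction d = (0, 1): for each constraint row a, a·d ≤ 0 —
  (1)(0) + (-4)(1) = -4 ≤ 0
  (2)(0) + (-3)(1) = -3 ≤ 0
  (4)(0) + (-3)(1) = -3 ≤ 0
and d ≥ 0, so (0, 0) + t·d stays feasible for every t ≥ 0. Along this ray z = -p - 2q changes by -2 per unit t, so z → −∞.

Unbounded: there is a feasible ray along which z → −∞.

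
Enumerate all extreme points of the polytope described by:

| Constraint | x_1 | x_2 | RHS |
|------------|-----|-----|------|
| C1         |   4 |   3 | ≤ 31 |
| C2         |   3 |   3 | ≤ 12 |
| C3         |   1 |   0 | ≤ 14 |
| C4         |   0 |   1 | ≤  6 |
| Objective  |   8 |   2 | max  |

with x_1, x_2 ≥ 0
Each vertex is the intersection of two constraint boundaries that also satisfies all remaining constraints:
  x_1 = 0 and x_2 = 0 → (0, 0)
  3x_1 + 3x_2 = 12 and x_2 = 0 → (4, 0)
  3x_1 + 3x_2 = 12 and x_1 = 0 → (0, 4)

Vertices: (0, 0), (4, 0), (0, 4)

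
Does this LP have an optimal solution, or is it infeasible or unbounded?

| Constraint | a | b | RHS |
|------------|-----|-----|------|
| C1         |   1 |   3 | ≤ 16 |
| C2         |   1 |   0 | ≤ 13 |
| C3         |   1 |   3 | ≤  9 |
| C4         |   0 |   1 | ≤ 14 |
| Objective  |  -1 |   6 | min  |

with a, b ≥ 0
The point (9, 0) satisfies every constraint, so the LP is feasible; the constraints give a ≤ 13 and b ≤ 14, which with a, b ≥ 0 keep the feasible region inside a bounded box. A feasible, bounded LP attains a finite optimum at a vertex.

Bounded optimum: z* = -9 at (9, 0).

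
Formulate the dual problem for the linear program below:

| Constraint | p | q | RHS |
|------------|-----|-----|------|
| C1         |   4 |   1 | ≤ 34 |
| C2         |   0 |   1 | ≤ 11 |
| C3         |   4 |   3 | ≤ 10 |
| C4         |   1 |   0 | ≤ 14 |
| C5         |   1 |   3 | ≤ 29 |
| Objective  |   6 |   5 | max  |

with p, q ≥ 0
Minimize: z = 34y1 + 11y2 + 10y3 + 14y4 + 29y5

Subject to:
  C1: -4y1 - 4y3 - y4 - y5 ≤ -6
  C2: -y1 - y2 - 3y3 - 3y5 ≤ -5
  y1, y2, y3, y4, y5 ≥ 0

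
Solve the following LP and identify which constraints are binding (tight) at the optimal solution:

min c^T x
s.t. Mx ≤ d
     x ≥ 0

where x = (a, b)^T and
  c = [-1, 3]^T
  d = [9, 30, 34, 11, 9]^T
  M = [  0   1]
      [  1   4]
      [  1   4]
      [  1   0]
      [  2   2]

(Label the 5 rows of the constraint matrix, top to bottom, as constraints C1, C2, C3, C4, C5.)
Optimal: a = 4.5, b = 0
Binding: C5, b ≥ 0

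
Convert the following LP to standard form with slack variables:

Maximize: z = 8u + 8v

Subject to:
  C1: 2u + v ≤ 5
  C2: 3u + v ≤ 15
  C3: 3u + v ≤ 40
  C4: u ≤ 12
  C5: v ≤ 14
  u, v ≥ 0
max z = 8u + 8v

s.t.
  2u + v + s1 = 5
  3u + v + s2 = 15
  3u + v + s3 = 40
  u + s4 = 12
  v + s5 = 14
  u, v, s1, s2, s3, s4, s5 ≥ 0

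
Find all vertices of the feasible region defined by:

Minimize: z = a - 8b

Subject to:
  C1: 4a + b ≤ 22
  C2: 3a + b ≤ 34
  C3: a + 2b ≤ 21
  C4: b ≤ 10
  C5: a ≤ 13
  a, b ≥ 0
Each vertex is the intersection of two constraint boundaries that also satisfies all remaining constraints:
  a = 0 and b = 0 → (0, 0)
  4a + b = 22 and b = 0 → (5.5, 0)
  4a + b = 22 and a + 2b = 21 → (3.286, 8.857)
  a + 2b = 21 and b = 10 → (1, 10)
  b = 10 and a = 0 → (0, 10)

Vertices: (0, 0), (5.5, 0), (3.286, 8.857), (1, 10), (0, 10)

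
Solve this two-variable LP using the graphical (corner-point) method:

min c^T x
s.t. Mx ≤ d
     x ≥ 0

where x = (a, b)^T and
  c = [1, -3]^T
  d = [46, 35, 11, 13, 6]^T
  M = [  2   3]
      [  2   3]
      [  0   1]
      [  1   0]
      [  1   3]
a = 0, b = 2, z = -6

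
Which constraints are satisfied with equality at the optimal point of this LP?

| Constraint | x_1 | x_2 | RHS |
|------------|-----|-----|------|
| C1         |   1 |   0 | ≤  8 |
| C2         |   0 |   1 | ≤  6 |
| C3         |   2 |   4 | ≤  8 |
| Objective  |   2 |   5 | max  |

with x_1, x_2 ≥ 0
Optimal: x_1 = 0, x_2 = 2
Slack at optimum:
  C1: slack = 8
  C2: slack = 4
  C3: slack = 0 (binding)
  x_1 ≥ 0: x_1 = 0 (binding)
  x_2 ≥ 0: x_2 = 2
Binding constraints: C3, x_1 ≥ 0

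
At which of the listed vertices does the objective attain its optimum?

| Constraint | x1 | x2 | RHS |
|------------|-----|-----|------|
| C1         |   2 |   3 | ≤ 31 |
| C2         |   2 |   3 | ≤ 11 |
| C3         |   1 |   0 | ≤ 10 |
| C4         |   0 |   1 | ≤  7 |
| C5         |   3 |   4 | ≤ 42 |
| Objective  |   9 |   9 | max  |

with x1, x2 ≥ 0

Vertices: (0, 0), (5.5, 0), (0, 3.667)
(5.5, 0) with z = 49.5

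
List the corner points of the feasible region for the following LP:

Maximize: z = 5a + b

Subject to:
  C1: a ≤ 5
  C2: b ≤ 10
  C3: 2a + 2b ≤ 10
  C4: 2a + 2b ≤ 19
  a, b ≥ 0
Each vertex is the intersection of two constraint boundaries that also satisfies all remaining constraints:
  a = 0 and b = 0 → (0, 0)
  a = 5 and 2a + 2b = 10 → (5, 0)
  2a + 2b = 10 and a = 0 → (0, 5)

Vertices: (0, 0), (5, 0), (0, 5)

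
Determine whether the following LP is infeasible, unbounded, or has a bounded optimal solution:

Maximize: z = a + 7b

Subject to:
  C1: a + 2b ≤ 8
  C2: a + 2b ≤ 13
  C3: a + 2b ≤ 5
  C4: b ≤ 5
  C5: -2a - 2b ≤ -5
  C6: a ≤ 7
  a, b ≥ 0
The point (0, 2.5) satisfies every constraint, so the LP is feasible; the constraints give a ≤ 7 and b ≤ 5, which with a, b ≥ 0 keep the feasible region inside a bounded box. A feasible, bounded LP attains a finite optimum at a vertex.

Evaluating z = a + 7b at each vertex:
  (2.5, 0): z = 2.5
  (5, 0): z = 5
  (0, 2.5): z = 17.5

Feasible with finite optimum z* = 17.5 at (0, 2.5).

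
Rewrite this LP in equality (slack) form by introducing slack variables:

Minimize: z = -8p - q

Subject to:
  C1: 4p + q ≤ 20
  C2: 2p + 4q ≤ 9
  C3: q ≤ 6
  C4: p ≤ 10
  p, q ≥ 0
min z = -8p - q

s.t.
  4p + q + s1 = 20
  2p + 4q + s2 = 9
  q + s3 = 6
  p + s4 = 10
  p, q, s1, s2, s3, s4 ≥ 0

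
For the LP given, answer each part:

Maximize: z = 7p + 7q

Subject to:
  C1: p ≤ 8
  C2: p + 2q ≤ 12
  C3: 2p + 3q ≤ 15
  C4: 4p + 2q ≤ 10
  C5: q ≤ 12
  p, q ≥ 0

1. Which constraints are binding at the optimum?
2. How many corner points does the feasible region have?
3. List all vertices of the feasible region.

1. C3, C4, p ≥ 0
2. 3
3. (0, 0), (2.5, 0), (0, 5)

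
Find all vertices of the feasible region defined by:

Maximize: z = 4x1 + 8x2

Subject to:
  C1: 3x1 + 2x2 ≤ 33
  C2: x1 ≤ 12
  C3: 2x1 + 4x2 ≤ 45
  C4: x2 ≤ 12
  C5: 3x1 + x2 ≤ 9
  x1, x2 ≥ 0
Each vertex is the intersection of two constraint boundaries that also satisfies all remaining constraints:
  x1 = 0 and x2 = 0 → (0, 0)
  3x1 + x2 = 9 and x2 = 0 → (3, 0)
  3x1 + x2 = 9 and x1 = 0 → (0, 9)

Vertices: (0, 0), (3, 0), (0, 9)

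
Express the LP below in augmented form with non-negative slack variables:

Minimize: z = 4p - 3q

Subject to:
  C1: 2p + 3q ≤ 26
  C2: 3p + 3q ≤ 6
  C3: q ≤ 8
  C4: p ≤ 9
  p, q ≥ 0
min z = 4p - 3q

s.t.
  2p + 3q + s1 = 26
  3p + 3q + s2 = 6
  q + s3 = 8
  p + s4 = 9
  p, q, s1, s2, s3, s4 ≥ 0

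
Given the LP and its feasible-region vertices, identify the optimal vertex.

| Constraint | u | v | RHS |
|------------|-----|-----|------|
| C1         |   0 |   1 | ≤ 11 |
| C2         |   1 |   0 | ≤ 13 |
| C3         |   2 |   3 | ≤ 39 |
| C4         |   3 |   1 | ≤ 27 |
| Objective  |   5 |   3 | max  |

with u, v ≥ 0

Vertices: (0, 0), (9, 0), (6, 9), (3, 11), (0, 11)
(6, 9) with z = 57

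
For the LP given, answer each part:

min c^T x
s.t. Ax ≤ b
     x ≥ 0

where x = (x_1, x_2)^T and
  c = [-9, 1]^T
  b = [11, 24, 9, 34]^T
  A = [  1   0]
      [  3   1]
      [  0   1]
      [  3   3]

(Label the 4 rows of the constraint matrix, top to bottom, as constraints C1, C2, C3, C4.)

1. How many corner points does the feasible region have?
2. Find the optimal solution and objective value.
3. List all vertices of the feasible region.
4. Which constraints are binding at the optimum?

1. 5
2. x_1 = 8, x_2 = 0, z = -72
3. (0, 0), (8, 0), (6.333, 5), (2.333, 9), (0, 9)
4. C2, x_2 ≥ 0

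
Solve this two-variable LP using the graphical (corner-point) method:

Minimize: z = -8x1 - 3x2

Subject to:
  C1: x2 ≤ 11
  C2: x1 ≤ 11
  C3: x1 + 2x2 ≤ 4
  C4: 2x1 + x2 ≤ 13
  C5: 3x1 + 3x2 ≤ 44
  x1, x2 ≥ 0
Each vertex is the intersection of two constraint boundaries that also satisfies all remaining constraints:
  x1 = 0 and x2 = 0 → (0, 0)
  x1 + 2x2 = 4 and x2 = 0 → (4, 0)
  x1 + 2x2 = 4 and x1 = 0 → (0, 2)

Evaluating z = -8x1 - 3x2 at each vertex:
  (0, 0): z = 0
  (4, 0): z = -32
  (0, 2): z = -6

The minimum is at (4, 0) with z = -32.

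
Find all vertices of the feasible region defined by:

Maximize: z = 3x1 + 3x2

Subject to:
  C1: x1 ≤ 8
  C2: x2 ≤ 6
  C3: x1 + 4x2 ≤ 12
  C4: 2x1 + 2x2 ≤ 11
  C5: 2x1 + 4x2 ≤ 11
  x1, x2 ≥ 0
Each vertex is the intersection of two constraint boundaries that also satisfies all remaining constraints:
  x1 = 0 and x2 = 0 → (0, 0)
  2x1 + 2x2 = 11 and 2x1 + 4x2 = 11 → (5.5, 0)
  2x1 + 4x2 = 11 and x1 = 0 → (0, 2.75)

Vertices: (0, 0), (5.5, 0), (0, 2.75)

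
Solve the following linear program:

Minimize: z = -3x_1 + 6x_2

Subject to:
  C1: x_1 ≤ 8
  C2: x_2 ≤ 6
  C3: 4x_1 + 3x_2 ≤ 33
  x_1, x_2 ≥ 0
Each vertex is the intersection of two constraint boundaries that also satisfies all remaining constraints:
  x_1 = 0 and x_2 = 0 → (0, 0)
  x_1 = 8 and x_2 = 0 → (8, 0)
  x_1 = 8 and 4x_1 + 3x_2 = 33 → (8, 0.3333)
  x_2 = 6 and 4x_1 + 3x_2 = 33 → (3.75, 6)
  x_2 = 6 and x_1 = 0 → (0, 6)

Evaluating z = -3x_1 + 6x_2 at each vertex:
  (0, 0): z = 0
  (8, 0): z = -24
  (8, 0.3333): z = -22
  (3.75, 6): z = 24.75
  (0, 6): z = 36

The minimum is at (8, 0) with z = -24.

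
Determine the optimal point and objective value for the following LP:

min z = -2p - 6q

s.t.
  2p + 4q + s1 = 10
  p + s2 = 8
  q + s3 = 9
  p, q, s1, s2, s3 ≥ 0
Each vertex is the intersection of two constraint boundaries that also satisfies all remaining constraints:
  p = 0 and q = 0 → (0, 0)
  2p + 4q = 10 and q = 0 → (5, 0)
  2p + 4q = 10 and p = 0 → (0, 2.5)

Evaluating z = -2p - 6q at each vertex:
  (0, 0): z = 0
  (5, 0): z = -10
  (0, 2.5): z = -15

The minimum is at (0, 2.5) with z = -15.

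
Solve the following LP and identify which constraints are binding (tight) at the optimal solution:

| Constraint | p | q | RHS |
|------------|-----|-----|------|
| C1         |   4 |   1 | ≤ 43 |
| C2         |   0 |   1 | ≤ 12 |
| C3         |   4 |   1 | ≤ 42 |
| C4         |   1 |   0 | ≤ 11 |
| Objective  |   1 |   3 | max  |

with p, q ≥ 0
Optimal: p = 7.5, q = 12
Binding: C2, C3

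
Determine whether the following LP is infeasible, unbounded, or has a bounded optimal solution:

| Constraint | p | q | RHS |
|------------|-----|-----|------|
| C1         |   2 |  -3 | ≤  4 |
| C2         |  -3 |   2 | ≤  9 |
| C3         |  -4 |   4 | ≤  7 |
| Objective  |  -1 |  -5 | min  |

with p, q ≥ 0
Feasible point: (0, 0) satisfies every constraint, so the LP is feasible.
Direction d = (1, 1): for each constraint row a, a·d ≤ 0 —
  (2)(1) + (-3)(1) = -1 ≤ 0
  (-3)(1) + (2)(1) = -1 ≤ 0
  (-4)(1) + (4)(1) = 0 ≤ 0
and d ≥ 0, so (0, 0) + t·d stays feasible for every t ≥ 0. Along this ray z = -p - 5q changes by -6 per unit t, so z → −∞.

The LP is unbounded; z can be made arbitrarily small.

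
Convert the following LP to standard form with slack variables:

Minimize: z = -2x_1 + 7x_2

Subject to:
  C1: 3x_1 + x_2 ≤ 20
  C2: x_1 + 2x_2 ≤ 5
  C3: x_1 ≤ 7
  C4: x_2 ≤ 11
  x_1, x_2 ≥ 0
min z = -2x_1 + 7x_2

s.t.
  3x_1 + x_2 + s1 = 20
  x_1 + 2x_2 + s2 = 5
  x_1 + s3 = 7
  x_2 + s4 = 11
  x_1, x_2, s1, s2, s3, s4 ≥ 0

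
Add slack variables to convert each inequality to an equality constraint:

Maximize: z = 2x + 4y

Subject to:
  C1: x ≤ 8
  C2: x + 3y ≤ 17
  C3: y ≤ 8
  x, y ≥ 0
max z = 2x + 4y

s.t.
  x + s1 = 8
  x + 3y + s2 = 17
  y + s3 = 8
  x, y, s1, s2, s3 ≥ 0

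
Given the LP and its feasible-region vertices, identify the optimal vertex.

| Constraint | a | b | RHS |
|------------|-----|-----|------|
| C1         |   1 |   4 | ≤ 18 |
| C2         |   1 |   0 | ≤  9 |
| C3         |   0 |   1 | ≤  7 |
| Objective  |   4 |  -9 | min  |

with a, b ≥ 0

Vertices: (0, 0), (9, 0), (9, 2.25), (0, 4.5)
(0, 4.5) with z = -40.5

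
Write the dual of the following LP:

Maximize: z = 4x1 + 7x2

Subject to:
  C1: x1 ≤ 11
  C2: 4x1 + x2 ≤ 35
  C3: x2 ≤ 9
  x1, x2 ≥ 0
Minimize: z = 11y1 + 35y2 + 9y3

Subject to:
  C1: -y1 - 4y2 ≤ -4
  C2: -y2 - y3 ≤ -7
  y1, y2, y3 ≥ 0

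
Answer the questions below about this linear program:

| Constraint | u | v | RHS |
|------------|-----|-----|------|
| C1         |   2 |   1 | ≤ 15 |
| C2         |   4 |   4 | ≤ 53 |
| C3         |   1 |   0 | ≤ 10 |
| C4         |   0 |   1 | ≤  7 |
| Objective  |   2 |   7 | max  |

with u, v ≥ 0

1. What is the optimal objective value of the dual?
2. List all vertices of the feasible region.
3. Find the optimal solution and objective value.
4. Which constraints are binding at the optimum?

1. 57 (by strong duality, equal to the primal optimum)
2. (0, 0), (7.5, 0), (4, 7), (0, 7)
3. u = 4, v = 7, z = 57
4. C1, C4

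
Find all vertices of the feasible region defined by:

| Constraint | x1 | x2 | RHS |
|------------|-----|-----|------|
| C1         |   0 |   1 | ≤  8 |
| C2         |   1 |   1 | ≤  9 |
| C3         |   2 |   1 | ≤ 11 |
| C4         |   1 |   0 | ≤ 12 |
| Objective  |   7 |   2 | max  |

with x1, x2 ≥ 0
Each vertex is the intersection of two constraint boundaries that also satisfies all remaining constraints:
  x1 = 0 and x2 = 0 → (0, 0)
  2x1 + x2 = 11 and x2 = 0 → (5.5, 0)
  x1 + x2 = 9 and 2x1 + x2 = 11 → (2, 7)
  x2 = 8 and x1 + x2 = 9 → (1, 8)
  x2 = 8 and x1 = 0 → (0, 8)

Vertices: (0, 0), (5.5, 0), (2, 7), (1, 8), (0, 8)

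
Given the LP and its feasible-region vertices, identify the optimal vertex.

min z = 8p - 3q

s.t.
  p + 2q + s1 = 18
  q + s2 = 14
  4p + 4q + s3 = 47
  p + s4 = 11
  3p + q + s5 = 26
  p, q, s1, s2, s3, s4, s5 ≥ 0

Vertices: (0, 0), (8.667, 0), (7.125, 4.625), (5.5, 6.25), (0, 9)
Evaluating z = 8p - 3q at each vertex:
  (0, 0): z = 0
  (8.667, 0): z = 69.33
  (7.125, 4.625): z = 43.12
  (5.5, 6.25): z = 25.25
  (0, 9): z = -27

The smallest value is z = -27, attained at (0, 9).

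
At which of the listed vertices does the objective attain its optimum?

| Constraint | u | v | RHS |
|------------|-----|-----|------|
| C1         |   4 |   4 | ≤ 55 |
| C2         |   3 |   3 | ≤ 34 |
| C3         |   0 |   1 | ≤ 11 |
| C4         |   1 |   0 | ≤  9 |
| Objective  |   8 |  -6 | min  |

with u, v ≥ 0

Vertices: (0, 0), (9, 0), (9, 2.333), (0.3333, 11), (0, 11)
Evaluating z = 8u - 6v at each vertex:
  (0, 0): z = 0
  (9, 0): z = 72
  (9, 2.333): z = 58
  (0.3333, 11): z = -63.33
  (0, 11): z = -66

The smallest value is z = -66, attained at (0, 11).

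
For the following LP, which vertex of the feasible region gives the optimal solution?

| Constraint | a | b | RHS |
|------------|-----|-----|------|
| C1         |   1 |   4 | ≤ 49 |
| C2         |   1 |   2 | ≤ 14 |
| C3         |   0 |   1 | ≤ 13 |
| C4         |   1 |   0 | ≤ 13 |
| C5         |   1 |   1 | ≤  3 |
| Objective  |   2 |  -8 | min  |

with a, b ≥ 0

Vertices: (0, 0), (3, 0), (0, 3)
Evaluating z = 2a - 8b at each vertex:
  (0, 0): z = 0
  (3, 0): z = 6
  (0, 3): z = -24

The smallest value is z = -24, attained at (0, 3).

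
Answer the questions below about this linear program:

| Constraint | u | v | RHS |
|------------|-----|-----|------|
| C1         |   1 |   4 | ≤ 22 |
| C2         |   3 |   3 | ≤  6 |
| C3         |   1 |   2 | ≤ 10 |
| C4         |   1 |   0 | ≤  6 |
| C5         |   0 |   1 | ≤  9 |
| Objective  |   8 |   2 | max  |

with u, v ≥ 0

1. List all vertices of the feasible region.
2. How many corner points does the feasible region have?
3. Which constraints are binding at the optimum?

1. (0, 0), (2, 0), (0, 2)
2. 3
3. C2, v ≥ 0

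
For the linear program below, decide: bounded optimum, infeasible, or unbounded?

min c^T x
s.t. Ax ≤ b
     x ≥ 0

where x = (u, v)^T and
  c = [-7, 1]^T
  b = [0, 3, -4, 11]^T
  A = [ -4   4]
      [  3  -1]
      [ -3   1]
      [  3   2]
One constraint requires 3u - v ≤ 3, while the constraint -3u + v ≤ -4 is equivalent to 3u - v ≥ 4. Together they would need 4 ≤ 3u - v ≤ 3, which is impossible since 4 > 3. No point satisfies all constraints.

Infeasible — the constraint set is empty.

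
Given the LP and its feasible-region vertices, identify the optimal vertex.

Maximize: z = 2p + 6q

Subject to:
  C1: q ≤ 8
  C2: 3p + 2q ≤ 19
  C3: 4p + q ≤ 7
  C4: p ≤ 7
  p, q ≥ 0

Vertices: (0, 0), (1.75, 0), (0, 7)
(0, 7) with z = 42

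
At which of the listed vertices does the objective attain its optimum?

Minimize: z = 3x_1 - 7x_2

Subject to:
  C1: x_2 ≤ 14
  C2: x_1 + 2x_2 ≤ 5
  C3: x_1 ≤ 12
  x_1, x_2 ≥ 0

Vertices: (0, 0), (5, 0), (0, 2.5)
(0, 2.5) with z = -17.5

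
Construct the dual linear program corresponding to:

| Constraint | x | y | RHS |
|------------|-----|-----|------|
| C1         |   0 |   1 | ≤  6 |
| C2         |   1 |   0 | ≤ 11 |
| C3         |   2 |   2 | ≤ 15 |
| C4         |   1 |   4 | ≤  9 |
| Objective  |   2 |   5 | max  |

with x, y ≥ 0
Minimize: z = 6y1 + 11y2 + 15y3 + 9y4

Subject to:
  C1: -y2 - 2y3 - y4 ≤ -2
  C2: -y1 - 2y3 - 4y4 ≤ -5
  y1, y2, y3, y4 ≥ 0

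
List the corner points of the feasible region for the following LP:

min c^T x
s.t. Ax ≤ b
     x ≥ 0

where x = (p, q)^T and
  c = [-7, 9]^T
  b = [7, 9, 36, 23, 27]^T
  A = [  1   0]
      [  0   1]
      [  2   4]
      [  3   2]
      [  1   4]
Each vertex is the intersection of two constraint boundaries that also satisfies all remaining constraints:
  p = 0 and q = 0 → (0, 0)
  p = 7 and q = 0 → (7, 0)
  p = 7 and 3p + 2q = 23 → (7, 1)
  3p + 2q = 23 and p + 4q = 27 → (3.8, 5.8)
  p + 4q = 27 and p = 0 → (0, 6.75)

Vertices: (0, 0), (7, 0), (7, 1), (3.8, 5.8), (0, 6.75)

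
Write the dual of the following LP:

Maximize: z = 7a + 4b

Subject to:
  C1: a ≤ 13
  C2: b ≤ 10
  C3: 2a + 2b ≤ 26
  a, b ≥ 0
Minimize: z = 13y1 + 10y2 + 26y3

Subject to:
  C1: -y1 - 2y3 ≤ -7
  C2: -y2 - 2y3 ≤ -4
  y1, y2, y3 ≥ 0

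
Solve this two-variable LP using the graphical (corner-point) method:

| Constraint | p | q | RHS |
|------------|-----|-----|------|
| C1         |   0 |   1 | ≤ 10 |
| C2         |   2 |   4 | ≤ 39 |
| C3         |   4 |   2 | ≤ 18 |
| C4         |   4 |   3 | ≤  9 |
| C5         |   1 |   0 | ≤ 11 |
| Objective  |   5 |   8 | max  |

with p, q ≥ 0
Each vertex is the intersection of two constraint boundaries that also satisfies all remaining constraints:
  p = 0 and q = 0 → (0, 0)
  4p + 3q = 9 and q = 0 → (2.25, 0)
  4p + 3q = 9 and p = 0 → (0, 3)

Evaluating z = 5p + 8q at each vertex:
  (0, 0): z = 0
  (2.25, 0): z = 11.25
  (0, 3): z = 24

The maximum is at (0, 3) with z = 24.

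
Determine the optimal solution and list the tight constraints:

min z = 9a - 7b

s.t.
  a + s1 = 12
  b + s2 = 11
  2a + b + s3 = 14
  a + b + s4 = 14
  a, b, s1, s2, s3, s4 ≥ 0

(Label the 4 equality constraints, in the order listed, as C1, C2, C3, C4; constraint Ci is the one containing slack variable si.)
Optimal: a = 0, b = 11
Binding: C2, a ≥ 0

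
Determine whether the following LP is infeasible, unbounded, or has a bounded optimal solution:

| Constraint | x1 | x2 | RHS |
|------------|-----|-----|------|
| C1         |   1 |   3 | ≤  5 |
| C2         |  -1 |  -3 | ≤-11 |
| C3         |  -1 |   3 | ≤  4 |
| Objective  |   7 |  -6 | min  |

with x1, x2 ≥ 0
C1 requires x1 + 3x2 ≤ 5, while C2 (-x1 - 3x2 ≤ -11) is equivalent to x1 + 3x2 ≥ 11. Together they would need 11 ≤ x1 + 3x2 ≤ 5, which is impossible since 11 > 5. No point satisfies all constraints.

The feasible region is empty; the LP is infeasible.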